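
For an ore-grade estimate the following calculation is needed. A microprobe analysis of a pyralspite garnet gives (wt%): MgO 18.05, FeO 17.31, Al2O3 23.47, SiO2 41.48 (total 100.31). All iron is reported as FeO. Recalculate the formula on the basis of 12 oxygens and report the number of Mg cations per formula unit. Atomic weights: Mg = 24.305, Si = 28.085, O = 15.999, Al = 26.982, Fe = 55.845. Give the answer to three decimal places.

18.05 wt% MgO ÷ 40.304 g/mol = 0.44785 mol, giving 0.44785 Mg and 0.44785 O.
17.31 wt% FeO ÷ 71.844 g/mol = 0.24094 mol, giving 0.24094 Fe and 0.24094 O.
23.47 wt% Al2O3 ÷ 101.961 g/mol = 0.23019 mol, giving 0.46038 Al and 0.69057 O.
41.48 wt% SiO2 ÷ 60.083 g/mol = 0.69038 mol, giving 0.69038 Si and 1.38076 O.
Oxygen sums to 2.76012; scaling by 12/2.76012 = 4.34764 puts the formula on 12 O.
Mg: 0.44785 × 4.34764 = 1.947 atoms per formula unit.

1.947 Mg apfu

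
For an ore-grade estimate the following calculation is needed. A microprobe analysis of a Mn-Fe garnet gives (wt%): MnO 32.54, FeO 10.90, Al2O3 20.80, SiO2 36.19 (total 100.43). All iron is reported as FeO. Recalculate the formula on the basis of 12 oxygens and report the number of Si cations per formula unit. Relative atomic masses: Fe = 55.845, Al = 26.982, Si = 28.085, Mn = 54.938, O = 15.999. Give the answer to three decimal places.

32.54 wt% MnO ÷ 70.937 g/mol = 0.45872 mol, giving 0.45872 Mn and 0.45872 O.
10.90 wt% FeO ÷ 71.844 g/mol = 0.15172 mol, giving 0.15172 Fe and 0.15172 O.
20.80 wt% Al2O3 ÷ 101.961 g/mol = 0.20400 mol, giving 0.40800 Al and 0.61200 O.
36.19 wt% SiO2 ÷ 60.083 g/mol = 0.60233 mol, giving 0.60233 Si and 1.20466 O.
Oxygen sums to 2.42710; scaling by 12/2.42710 = 4.94417 puts the formula on 12 O.
Si: 0.60233 × 4.94417 = 2.978 atoms per formula unit.

2.978 Si apfu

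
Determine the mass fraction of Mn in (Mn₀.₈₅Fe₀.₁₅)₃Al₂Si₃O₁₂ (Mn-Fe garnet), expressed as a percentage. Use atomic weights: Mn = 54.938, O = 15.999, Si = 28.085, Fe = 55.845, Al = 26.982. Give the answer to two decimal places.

Formula mass = 2.55·54.938 + 0.45·55.845 + 2·26.982 + 3·28.085 + 12·15.999 = 495.429 g/mol, of which 140.092 g is Mn.
So Mn makes up 140.092/495.429 = 0.2828 of the mass, i.e. 28.28%.

28.28 weight percent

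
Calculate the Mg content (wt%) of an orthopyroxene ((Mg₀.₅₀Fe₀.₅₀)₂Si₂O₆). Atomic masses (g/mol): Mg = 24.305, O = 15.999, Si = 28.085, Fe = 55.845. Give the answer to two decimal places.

Molar mass of (Mg₀.₅₀Fe₀.₅₀)₂Si₂O₆: 1×24.305 + 1×55.845 + 2×28.085 + 6×15.999 = 232.314 g/mol.
Mass of Mg per formula unit: 1 × 24.305 = 24.305 g.
Weight fraction Mg = 24.305 / 232.314 = 0.1046.

10.46 wt%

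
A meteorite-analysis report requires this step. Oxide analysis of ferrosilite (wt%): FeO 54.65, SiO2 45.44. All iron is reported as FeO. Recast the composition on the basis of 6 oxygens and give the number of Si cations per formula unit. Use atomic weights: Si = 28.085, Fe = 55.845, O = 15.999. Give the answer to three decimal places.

1.996 Si apfu

FeO (M=71.844): mol = 0.76068; Fe = 0.76068, O = 0.76068.
SiO2 (M=60.083): mol = 0.75629; Si = 0.75629, O = 1.51258.
ΣO = 2.27326; factor = 6/ΣO = 2.63938.
Si apfu = 0.75629 × 2.63938 = 1.996.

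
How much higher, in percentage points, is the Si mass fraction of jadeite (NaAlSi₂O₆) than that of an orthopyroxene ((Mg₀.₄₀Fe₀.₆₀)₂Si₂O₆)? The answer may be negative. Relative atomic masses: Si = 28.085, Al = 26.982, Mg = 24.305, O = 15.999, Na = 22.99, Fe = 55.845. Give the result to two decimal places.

Si in NaAlSi₂O₆: molar mass 202.136 g/mol; 2×28.085 = 56.170 g → 27.79 wt%.
Si in (Mg₀.₄₀Fe₀.₆₀)₂Si₂O₆: molar mass 238.622 g/mol; 2×28.085 = 56.170 g → 23.54 wt%.
Difference = 27.79 − 23.54 = 4.25 percentage points.

4.25 percentage points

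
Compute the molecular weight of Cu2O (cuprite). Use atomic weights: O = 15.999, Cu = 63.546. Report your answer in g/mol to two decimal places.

143.09 g/mol

M = 2*63.546 + 1*15.999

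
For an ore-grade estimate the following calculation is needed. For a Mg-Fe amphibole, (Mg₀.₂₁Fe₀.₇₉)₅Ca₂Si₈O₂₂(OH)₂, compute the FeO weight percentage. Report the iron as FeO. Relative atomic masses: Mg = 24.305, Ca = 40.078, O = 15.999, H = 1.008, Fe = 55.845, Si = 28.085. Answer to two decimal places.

Molar mass of (Mg₀.₂₁Fe₀.₇₉)₅Ca₂Si₈O₂₂(OH)₂ = 1.05·24.305 + 3.95·55.845 + 2·40.078 + 8·28.085 + 24·15.999 + 2·1.008 = 936.936 g/mol.
Each formula unit contains 3.95 Fe, equivalent to 3.95/1 = 3.9500 mol FeO.
M(FeO) = 1×55.845 + 1×15.999 = 71.844 g/mol.
Mass of FeO per formula unit = 3.9500 × 71.844 = 283.784 g.
FeO wt% = 283.784 / 936.936 × 100 = 30.29%.

30.29 wt%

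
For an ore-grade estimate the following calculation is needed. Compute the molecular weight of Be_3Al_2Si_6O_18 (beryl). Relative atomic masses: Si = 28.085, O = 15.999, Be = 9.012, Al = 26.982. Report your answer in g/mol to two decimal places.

Be: 3 × 9.012 = 27.0360
Al: 2 × 26.982 = 53.9640
Si: 6 × 28.085 = 168.5100
O: 18 × 15.999 = 287.9820
Summing the contributions gives the formula mass.

537.49 g/mol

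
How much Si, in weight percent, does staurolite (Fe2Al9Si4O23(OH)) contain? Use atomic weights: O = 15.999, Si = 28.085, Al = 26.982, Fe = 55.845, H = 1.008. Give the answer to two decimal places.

Formula mass = 2·55.845 + 9·26.982 + 4·28.085 + 24·15.999 + 1·1.008 = 851.852 g/mol, of which 112.340 g is Si.
So Si makes up 112.340/851.852 = 0.1319 of the mass, i.e. 13.19%.

13.19 weight percent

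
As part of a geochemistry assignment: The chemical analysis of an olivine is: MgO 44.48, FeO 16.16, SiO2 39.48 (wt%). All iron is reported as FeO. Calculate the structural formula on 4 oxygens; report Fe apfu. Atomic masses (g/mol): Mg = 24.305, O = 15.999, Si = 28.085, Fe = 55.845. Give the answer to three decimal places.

0.340 Fe apfu

44.48 wt% MgO ÷ 40.304 g/mol = 1.10361 mol, giving 1.10361 Mg and 1.10361 O.
16.16 wt% FeO ÷ 71.844 g/mol = 0.22493 mol, giving 0.22493 Fe and 0.22493 O.
39.48 wt% SiO2 ÷ 60.083 g/mol = 0.65709 mol, giving 0.65709 Si and 1.31418 O.
Oxygen sums to 2.64272; scaling by 4/2.64272 = 1.51359 puts the formula on 4 O.
Fe: 0.22493 × 1.51359 = 0.340 atoms per formula unit.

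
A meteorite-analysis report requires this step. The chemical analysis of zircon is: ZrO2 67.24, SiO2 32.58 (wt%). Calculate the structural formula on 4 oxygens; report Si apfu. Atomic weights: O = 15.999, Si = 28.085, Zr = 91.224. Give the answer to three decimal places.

67.24 wt% ZrO2 ÷ 123.222 g/mol = 0.54568 mol, giving 0.54568 Zr and 1.09136 O.
32.58 wt% SiO2 ÷ 60.083 g/mol = 0.54225 mol, giving 0.54225 Si and 1.08450 O.
Oxygen sums to 2.17586; scaling by 4/2.17586 = 1.83835 puts the formula on 4 O.
Si: 0.54225 × 1.83835 = 0.997 atoms per formula unit.

0.997 Si apfu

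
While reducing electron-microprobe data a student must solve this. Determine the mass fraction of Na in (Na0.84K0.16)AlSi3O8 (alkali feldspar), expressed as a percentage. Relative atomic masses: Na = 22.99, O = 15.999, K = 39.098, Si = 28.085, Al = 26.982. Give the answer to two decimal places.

Formula mass = 0.84*22.99 + 0.16*39.098 + 1*26.982 + 3*28.085 + 8*15.999 = 264.796 g/mol, of which 19.312 g is Na.
So Na makes up 19.312/264.796 = 0.0729 of the mass, i.e. 7.29%.

7.29 wt%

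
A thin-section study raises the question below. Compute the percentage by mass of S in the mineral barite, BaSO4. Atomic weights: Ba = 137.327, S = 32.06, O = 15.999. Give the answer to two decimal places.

M(BaSO4) = 233.383 g/mol.
S contributes 1 × 32.06 = 32.060 g per mole.
32.060/233.383 = 0.1374 → 13.74%.

13.74 mass %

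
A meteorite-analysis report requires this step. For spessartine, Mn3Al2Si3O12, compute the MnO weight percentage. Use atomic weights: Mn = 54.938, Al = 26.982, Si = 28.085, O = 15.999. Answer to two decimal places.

M(Mn3Al2Si3O12) = 495.021 g/mol; M(MnO) = 70.937 g/mol.
Moles MnO per formula unit = 3 Mn ÷ 1 = 3.0000.
MnO fraction = (3.0000 × 70.937) / 495.021 = 212.811/495.021 = 0.4299.

42.99 wt%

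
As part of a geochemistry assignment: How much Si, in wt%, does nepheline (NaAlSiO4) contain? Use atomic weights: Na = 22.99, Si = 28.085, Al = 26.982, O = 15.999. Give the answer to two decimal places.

19.77 wt%

M(NaAlSiO4) = 142.053 g/mol.
Si contributes 1 × 28.085 = 28.085 g per mole.
28.085/142.053 = 0.1977 → 19.77%.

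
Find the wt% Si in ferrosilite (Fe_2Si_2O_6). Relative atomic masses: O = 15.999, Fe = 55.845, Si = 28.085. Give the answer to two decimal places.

Formula mass = 2×55.845 + 2×28.085 + 6×15.999 = 263.854 g/mol, of which 56.170 g is Si.
So Si makes up 56.170/263.854 = 0.2129 of the mass, i.e. 21.29%.

21.29 weight percent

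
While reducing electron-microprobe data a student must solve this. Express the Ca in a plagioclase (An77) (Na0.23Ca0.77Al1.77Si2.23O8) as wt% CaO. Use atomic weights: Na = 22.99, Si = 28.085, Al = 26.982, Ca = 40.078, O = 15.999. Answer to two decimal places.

M(Na0.23Ca0.77Al1.77Si2.23O8) = 274.527 g/mol; M(CaO) = 56.077 g/mol.
Moles CaO per formula unit = 0.77 Ca ÷ 1 = 0.7700.
CaO fraction = (0.7700 × 56.077) / 274.527 = 43.179/274.527 = 0.1573.

15.73 wt%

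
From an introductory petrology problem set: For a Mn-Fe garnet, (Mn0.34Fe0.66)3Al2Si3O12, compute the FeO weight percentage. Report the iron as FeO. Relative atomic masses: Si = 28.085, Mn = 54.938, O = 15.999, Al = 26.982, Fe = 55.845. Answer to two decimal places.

M((Mn0.34Fe0.66)3Al2Si3O12) = 496.817 g/mol; M(FeO) = 71.844 g/mol.
Moles FeO per formula unit = 1.98 Fe ÷ 1 = 1.9800.
FeO fraction = (1.9800 × 71.844) / 496.817 = 142.251/496.817 = 0.2863.

28.63 wt%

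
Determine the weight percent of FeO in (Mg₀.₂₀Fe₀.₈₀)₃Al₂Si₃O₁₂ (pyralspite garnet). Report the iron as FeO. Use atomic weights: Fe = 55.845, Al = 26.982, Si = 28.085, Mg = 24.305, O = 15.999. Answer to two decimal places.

36.01 wt%

Formula mass = 478.818 g/mol.
2.40 Fe → 2.4000 mol FeO per formula unit; M(FeO) = 71.844, so FeO mass = 172.426 g.
172.426/478.818 × 100 = 36.01 wt%.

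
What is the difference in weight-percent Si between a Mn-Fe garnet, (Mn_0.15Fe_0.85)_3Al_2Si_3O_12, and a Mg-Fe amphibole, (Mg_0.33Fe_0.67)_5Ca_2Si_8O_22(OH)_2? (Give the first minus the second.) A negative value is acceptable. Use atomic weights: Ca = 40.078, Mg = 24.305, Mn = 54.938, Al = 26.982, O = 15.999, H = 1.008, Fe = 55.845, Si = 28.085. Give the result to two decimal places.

-7.53 percentage points

First mineral: 84.255 g Si in 497.334 g formula = 16.94 wt% Si.
Second mineral: 224.680 g Si in 918.012 g formula = 24.47 wt% Si.
16.94% − 24.47% gives a difference of -7.53 percentage points.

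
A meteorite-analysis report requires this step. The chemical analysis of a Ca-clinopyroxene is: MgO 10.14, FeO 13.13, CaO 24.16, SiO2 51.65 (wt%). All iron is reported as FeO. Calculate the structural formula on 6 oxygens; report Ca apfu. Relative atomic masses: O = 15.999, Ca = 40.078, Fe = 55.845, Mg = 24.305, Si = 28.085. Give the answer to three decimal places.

MgO (M=40.304): mol = 0.25159; Mg = 0.25159, O = 0.25159.
FeO (M=71.844): mol = 0.18276; Fe = 0.18276, O = 0.18276.
CaO (M=56.077): mol = 0.43084; Ca = 0.43084, O = 0.43084.
SiO2 (M=60.083): mol = 0.85964; Si = 0.85964, O = 1.71928.
ΣO = 2.58447; factor = 6/ΣO = 2.32156.
Ca apfu = 0.43084 × 2.32156 = 1.000.

1.000 Ca apfu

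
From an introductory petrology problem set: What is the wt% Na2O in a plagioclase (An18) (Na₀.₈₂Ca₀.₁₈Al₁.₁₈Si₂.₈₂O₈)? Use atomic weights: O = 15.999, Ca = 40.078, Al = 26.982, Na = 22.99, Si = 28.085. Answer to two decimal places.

9.59 wt%

Formula mass = 265.096 g/mol.
0.82 Na → 0.4100 mol Na2O per formula unit; M(Na2O) = 61.979, so Na2O mass = 25.411 g.
25.411/265.096 × 100 = 9.59 wt%.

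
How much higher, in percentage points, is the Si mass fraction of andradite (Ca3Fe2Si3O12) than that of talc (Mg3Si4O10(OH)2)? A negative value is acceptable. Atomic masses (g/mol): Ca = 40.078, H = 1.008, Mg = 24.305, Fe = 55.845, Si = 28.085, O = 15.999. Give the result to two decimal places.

M(Ca3Fe2Si3O12) = 508.167 g/mol, so wt% Si = 84.255/508.167 × 100 = 16.58%.
M(Mg3Si4O10(OH)2) = 379.259 g/mol, so wt% Si = 112.340/379.259 × 100 = 29.62%.
16.58 − 29.62 = -13.04 pp.

-13.04 percentage points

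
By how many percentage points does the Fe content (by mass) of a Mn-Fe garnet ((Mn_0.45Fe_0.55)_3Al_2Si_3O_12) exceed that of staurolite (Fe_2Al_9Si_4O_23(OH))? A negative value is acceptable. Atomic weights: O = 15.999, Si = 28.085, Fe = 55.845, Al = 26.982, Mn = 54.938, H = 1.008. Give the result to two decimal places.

5.45 percentage points

First mineral: 92.144 g Fe in 496.518 g formula = 18.56 wt% Fe.
Second mineral: 111.690 g Fe in 851.852 g formula = 13.11 wt% Fe.
18.56% − 13.11% gives a difference of 5.45 percentage points.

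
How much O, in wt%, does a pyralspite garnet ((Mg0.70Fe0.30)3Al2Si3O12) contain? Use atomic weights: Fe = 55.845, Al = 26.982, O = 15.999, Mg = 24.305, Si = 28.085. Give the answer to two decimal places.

M((Mg0.70Fe0.30)3Al2Si3O12) = 431.508 g/mol.
O contributes 12 × 15.999 = 191.988 g per mole.
191.988/431.508 = 0.4449 → 44.49%.

44.49 wt%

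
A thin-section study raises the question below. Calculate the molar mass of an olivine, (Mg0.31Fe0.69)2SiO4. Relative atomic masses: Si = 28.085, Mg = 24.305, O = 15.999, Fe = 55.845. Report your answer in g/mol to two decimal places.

184.22 g/mol

The formula mass is the sum 0.62*24.305 + 1.38*55.845 + 1*28.085 + 4*15.999.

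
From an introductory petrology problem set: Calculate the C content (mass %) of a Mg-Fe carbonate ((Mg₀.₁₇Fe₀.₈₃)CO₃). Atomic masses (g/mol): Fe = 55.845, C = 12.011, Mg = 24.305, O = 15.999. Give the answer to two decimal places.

Molar mass of (Mg₀.₁₇Fe₀.₈₃)CO₃: 0.17×24.305 + 0.83×55.845 + 1×12.011 + 3×15.999 = 110.491 g/mol.
Mass of C per formula unit: 1 × 12.011 = 12.011 g.
Weight fraction C = 12.011 / 110.491 = 0.1087.

10.87 mass %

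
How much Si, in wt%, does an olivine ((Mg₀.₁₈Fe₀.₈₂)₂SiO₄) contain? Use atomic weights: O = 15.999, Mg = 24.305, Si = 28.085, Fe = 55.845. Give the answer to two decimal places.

Molar mass of (Mg₀.₁₈Fe₀.₈₂)₂SiO₄: 0.36·24.305 + 1.64·55.845 + 1·28.085 + 4·15.999 = 192.417 g/mol.
Mass of Si per formula unit: 1 × 28.085 = 28.085 g.
Weight fraction Si = 28.085 / 192.417 = 0.1460.

14.60 wt%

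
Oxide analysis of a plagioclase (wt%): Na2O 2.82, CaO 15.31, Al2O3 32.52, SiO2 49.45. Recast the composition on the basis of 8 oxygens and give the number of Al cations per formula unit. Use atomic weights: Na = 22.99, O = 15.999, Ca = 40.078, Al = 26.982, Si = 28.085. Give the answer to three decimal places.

1.747 Al apfu

2.82 wt% Na2O ÷ 61.979 g/mol = 0.04550 mol, giving 0.09100 Na and 0.04550 O.
15.31 wt% CaO ÷ 56.077 g/mol = 0.27302 mol, giving 0.27302 Ca and 0.27302 O.
32.52 wt% Al2O3 ÷ 101.961 g/mol = 0.31895 mol, giving 0.63790 Al and 0.95685 O.
49.45 wt% SiO2 ÷ 60.083 g/mol = 0.82303 mol, giving 0.82303 Si and 1.64606 O.
Oxygen sums to 2.92143; scaling by 8/2.92143 = 2.73838 puts the formula on 8 O.
Al: 0.63790 × 2.73838 = 1.747 atoms per formula unit.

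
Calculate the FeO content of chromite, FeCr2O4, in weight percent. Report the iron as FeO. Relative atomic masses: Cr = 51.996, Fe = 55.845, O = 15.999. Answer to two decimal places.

32.10 wt%

M(FeCr2O4) = 223.833 g/mol; M(FeO) = 71.844 g/mol.
Moles FeO per formula unit = 1 Fe ÷ 1 = 1.0000.
FeO fraction = (1.0000 × 71.844) / 223.833 = 71.844/223.833 = 0.3210.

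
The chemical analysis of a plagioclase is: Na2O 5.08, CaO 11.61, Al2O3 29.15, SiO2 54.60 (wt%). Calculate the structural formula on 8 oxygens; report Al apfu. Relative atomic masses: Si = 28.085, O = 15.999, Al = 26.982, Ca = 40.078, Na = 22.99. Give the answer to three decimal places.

1.543 Al apfu

Na2O (M=61.979): mol = 0.08196; Na = 0.16392, O = 0.08196.
CaO (M=56.077): mol = 0.20704; Ca = 0.20704, O = 0.20704.
Al2O3 (M=101.961): mol = 0.28589; Al = 0.57178, O = 0.85767.
SiO2 (M=60.083): mol = 0.90874; Si = 0.90874, O = 1.81748.
ΣO = 2.96415; factor = 8/ΣO = 2.69892.
Al apfu = 0.57178 × 2.69892 = 1.543.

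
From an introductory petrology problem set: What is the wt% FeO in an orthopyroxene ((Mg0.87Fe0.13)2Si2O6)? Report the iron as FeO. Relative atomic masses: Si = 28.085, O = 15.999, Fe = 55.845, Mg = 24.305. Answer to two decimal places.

Formula mass = 208.974 g/mol.
0.26 Fe → 0.2600 mol FeO per formula unit; M(FeO) = 71.844, so FeO mass = 18.679 g.
18.679/208.974 × 100 = 8.94 wt%.

8.94 wt%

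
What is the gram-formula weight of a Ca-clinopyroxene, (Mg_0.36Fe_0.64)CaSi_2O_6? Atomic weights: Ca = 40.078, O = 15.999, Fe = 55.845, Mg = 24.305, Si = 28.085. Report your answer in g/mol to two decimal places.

Mg: 0.36 × 24.305 = 8.7498
Fe: 0.64 × 55.845 = 35.7408
Ca: 1 × 40.078 = 40.0780
Si: 2 × 28.085 = 56.1700
O: 6 × 15.999 = 95.9940
Summing the contributions gives the formula mass.

236.73 g/mol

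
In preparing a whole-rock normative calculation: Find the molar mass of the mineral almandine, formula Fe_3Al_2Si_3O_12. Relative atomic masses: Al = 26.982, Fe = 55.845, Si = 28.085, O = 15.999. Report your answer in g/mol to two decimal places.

Fe: 3 × 55.845 = 167.5350
Al: 2 × 26.982 = 53.9640
Si: 3 × 28.085 = 84.2550
O: 12 × 15.999 = 191.9880
Summing the contributions gives the formula mass.

497.74 g/mol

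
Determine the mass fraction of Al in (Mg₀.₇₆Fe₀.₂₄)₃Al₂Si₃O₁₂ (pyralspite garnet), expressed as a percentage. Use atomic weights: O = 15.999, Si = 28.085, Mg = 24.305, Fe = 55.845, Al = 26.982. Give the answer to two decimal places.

M((Mg₀.₇₆Fe₀.₂₄)₃Al₂Si₃O₁₂) = 425.831 g/mol.
Al contributes 2 × 26.982 = 53.964 g per mole.
53.964/425.831 = 0.1267 → 12.67%.

12.67 wt%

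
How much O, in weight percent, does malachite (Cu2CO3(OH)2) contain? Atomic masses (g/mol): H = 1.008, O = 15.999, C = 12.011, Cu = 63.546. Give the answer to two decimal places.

36.18 weight percent

Molar mass of Cu2CO3(OH)2: 2×63.546 + 1×12.011 + 5×15.999 + 2×1.008 = 221.114 g/mol.
Mass of O per formula unit: 5 × 15.999 = 79.995 g.
Weight fraction O = 79.995 / 221.114 = 0.3618.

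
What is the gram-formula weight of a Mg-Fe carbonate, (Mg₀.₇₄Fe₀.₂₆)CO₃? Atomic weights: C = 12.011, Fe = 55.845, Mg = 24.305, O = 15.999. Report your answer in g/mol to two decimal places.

Mg: 0.74 × 24.305 = 17.9857
Fe: 0.26 × 55.845 = 14.5197
C: 1 × 12.011 = 12.0110
O: 3 × 15.999 = 47.9970
Summing the contributions gives the formula mass.

92.51 g/mol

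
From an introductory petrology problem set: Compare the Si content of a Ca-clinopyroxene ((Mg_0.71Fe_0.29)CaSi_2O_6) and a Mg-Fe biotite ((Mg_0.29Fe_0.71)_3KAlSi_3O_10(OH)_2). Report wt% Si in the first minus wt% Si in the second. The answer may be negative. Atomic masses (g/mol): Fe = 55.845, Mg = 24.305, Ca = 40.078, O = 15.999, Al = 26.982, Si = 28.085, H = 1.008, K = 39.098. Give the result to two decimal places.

Si in (Mg_0.71Fe_0.29)CaSi_2O_6: molar mass 225.694 g/mol; 2×28.085 = 56.170 g → 24.89 wt%.
Si in (Mg_0.29Fe_0.71)_3KAlSi_3O_10(OH)_2: molar mass 484.434 g/mol; 3×28.085 = 84.255 g → 17.39 wt%.
Difference = 24.89 − 17.39 = 7.50 percentage points.

7.50 percentage points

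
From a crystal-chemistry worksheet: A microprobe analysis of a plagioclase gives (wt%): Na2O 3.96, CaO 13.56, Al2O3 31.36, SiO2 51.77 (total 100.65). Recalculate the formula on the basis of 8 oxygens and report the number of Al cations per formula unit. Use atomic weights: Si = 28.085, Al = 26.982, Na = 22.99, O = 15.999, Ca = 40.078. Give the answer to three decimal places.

1.667 Al apfu

Na2O: 3.96/61.979 = 0.06389 mol → 0.12778 mol Na, 0.06389 mol O.
CaO: 13.56/56.077 = 0.24181 mol → 0.24181 mol Ca, 0.24181 mol O.
Al2O3: 31.36/101.961 = 0.30757 mol → 0.61514 mol Al, 0.92271 mol O.
SiO2: 51.77/60.083 = 0.86164 mol → 0.86164 mol Si, 1.72328 mol O.
Total oxygen = 2.95169 mol. Normalization factor = 8/2.95169 = 2.71031.
Al per 8 O = 0.61514 × 2.71031 = 1.667.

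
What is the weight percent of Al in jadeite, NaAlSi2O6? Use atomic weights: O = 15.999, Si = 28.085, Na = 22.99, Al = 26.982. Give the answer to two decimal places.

Molar mass of NaAlSi2O6: 1*22.99 + 1*26.982 + 2*28.085 + 6*15.999 = 202.136 g/mol.
Mass of Al per formula unit: 1 × 26.982 = 26.982 g.
Weight fraction Al = 26.982 / 202.136 = 0.1335.

13.35 mass %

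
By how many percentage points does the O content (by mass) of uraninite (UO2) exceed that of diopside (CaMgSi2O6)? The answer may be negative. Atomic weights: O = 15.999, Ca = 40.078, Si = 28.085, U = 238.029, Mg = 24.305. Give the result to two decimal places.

-32.48 percentage points

O in UO2: molar mass 270.027 g/mol; 2×15.999 = 31.998 g → 11.85 wt%.
O in CaMgSi2O6: molar mass 216.547 g/mol; 6×15.999 = 95.994 g → 44.33 wt%.
Difference = 11.85 − 44.33 = -32.48 percentage points.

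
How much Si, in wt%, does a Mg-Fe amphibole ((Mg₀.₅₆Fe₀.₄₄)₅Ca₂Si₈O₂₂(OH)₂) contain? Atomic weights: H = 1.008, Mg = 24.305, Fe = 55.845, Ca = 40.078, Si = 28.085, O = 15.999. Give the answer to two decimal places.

25.48 wt%

M((Mg₀.₅₆Fe₀.₄₄)₅Ca₂Si₈O₂₂(OH)₂) = 881.741 g/mol.
Si contributes 8 × 28.085 = 224.680 g per mole.
224.680/881.741 = 0.2548 → 25.48%.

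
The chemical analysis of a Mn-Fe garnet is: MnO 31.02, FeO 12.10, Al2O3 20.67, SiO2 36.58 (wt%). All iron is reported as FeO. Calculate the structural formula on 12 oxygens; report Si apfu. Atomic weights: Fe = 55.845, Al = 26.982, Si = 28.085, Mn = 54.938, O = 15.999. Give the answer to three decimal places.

3.005 Si apfu

31.02 wt% MnO ÷ 70.937 g/mol = 0.43729 mol, giving 0.43729 Mn and 0.43729 O.
12.10 wt% FeO ÷ 71.844 g/mol = 0.16842 mol, giving 0.16842 Fe and 0.16842 O.
20.67 wt% Al2O3 ÷ 101.961 g/mol = 0.20272 mol, giving 0.40544 Al and 0.60816 O.
36.58 wt% SiO2 ÷ 60.083 g/mol = 0.60882 mol, giving 0.60882 Si and 1.21764 O.
Oxygen sums to 2.43151; scaling by 12/2.43151 = 4.93520 puts the formula on 12 O.
Si: 0.60882 × 4.93520 = 3.005 atoms per formula unit.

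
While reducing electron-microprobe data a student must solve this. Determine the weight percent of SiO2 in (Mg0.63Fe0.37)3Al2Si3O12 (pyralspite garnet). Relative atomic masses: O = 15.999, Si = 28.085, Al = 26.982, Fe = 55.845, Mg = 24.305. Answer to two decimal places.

M((Mg0.63Fe0.37)3Al2Si3O12) = 438.131 g/mol; M(SiO2) = 60.083 g/mol.
Moles SiO2 per formula unit = 3 Si ÷ 1 = 3.0000.
SiO2 fraction = (3.0000 × 60.083) / 438.131 = 180.249/438.131 = 0.4114.

41.14 wt%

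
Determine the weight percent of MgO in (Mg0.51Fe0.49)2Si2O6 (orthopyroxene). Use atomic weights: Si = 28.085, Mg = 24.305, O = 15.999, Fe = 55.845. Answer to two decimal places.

17.74 wt%

M((Mg0.51Fe0.49)2Si2O6) = 231.683 g/mol; M(MgO) = 40.304 g/mol.
Moles MgO per formula unit = 1.02 Mg ÷ 1 = 1.0200.
MgO fraction = (1.0200 × 40.304) / 231.683 = 41.110/231.683 = 0.1774.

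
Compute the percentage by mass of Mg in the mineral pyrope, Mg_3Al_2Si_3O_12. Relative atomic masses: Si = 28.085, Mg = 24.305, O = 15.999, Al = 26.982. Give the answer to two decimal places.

18.09 mass %

Formula mass = 3×24.305 + 2×26.982 + 3×28.085 + 12×15.999 = 403.122 g/mol, of which 72.915 g is Mg.
So Mg makes up 72.915/403.122 = 0.1809 of the mass, i.e. 18.09%.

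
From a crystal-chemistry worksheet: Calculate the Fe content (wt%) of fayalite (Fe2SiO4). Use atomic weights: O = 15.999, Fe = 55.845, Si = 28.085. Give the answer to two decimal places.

Molar mass of Fe2SiO4: 2·55.845 + 1·28.085 + 4·15.999 = 203.771 g/mol.
Mass of Fe per formula unit: 2 × 55.845 = 111.690 g.
Weight fraction Fe = 111.690 / 203.771 = 0.5481.

54.81 wt%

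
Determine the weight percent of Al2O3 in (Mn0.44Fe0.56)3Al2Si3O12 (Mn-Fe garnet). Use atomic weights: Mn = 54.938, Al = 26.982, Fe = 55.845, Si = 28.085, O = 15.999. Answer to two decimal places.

20.53 wt%

Molar mass of (Mn0.44Fe0.56)3Al2Si3O12 = 1.32×54.938 + 1.68×55.845 + 2×26.982 + 3×28.085 + 12×15.999 = 496.545 g/mol.
Each formula unit contains 2 Al, equivalent to 2/2 = 1.0000 mol Al2O3.
M(Al2O3) = 2×26.982 + 3×15.999 = 101.961 g/mol.
Mass of Al2O3 per formula unit = 1.0000 × 101.961 = 101.961 g.
Al2O3 wt% = 101.961 / 496.545 × 100 = 20.53%.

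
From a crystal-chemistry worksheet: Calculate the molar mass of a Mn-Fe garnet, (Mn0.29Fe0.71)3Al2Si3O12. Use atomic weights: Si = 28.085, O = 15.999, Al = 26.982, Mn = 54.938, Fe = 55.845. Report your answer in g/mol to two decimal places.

496.95 g/mol

M = 0.87·54.938 + 2.13·55.845 + 2·26.982 + 3·28.085 + 12·15.999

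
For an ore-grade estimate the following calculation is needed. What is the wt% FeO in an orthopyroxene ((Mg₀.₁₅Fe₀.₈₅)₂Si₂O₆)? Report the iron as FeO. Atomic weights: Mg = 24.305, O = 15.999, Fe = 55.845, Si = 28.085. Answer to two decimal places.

48.01 wt%

Molar mass of (Mg₀.₁₅Fe₀.₈₅)₂Si₂O₆ = 0.30×24.305 + 1.70×55.845 + 2×28.085 + 6×15.999 = 254.392 g/mol.
Each formula unit contains 1.70 Fe, equivalent to 1.70/1 = 1.7000 mol FeO.
M(FeO) = 1×55.845 + 1×15.999 = 71.844 g/mol.
Mass of FeO per formula unit = 1.7000 × 71.844 = 122.135 g.
FeO wt% = 122.135 / 254.392 × 100 = 48.01%.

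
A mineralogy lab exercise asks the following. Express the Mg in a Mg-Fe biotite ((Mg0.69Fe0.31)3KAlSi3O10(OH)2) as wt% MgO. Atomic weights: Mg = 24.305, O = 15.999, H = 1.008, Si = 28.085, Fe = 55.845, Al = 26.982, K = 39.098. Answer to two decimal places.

18.68 wt%

M((Mg0.69Fe0.31)3KAlSi3O10(OH)2) = 446.586 g/mol; M(MgO) = 40.304 g/mol.
Moles MgO per formula unit = 2.07 Mg ÷ 1 = 2.0700.
MgO fraction = (2.0700 × 40.304) / 446.586 = 83.429/446.586 = 0.1868.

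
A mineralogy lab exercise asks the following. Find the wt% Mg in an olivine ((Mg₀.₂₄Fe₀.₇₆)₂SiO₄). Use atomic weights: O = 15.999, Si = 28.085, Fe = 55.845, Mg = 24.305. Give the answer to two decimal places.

6.18 weight percent

Molar mass of (Mg₀.₂₄Fe₀.₇₆)₂SiO₄: 0.48*24.305 + 1.52*55.845 + 1*28.085 + 4*15.999 = 188.632 g/mol.
Mass of Mg per formula unit: 0.48 × 24.305 = 11.666 g.
Weight fraction Mg = 11.666 / 188.632 = 0.0618.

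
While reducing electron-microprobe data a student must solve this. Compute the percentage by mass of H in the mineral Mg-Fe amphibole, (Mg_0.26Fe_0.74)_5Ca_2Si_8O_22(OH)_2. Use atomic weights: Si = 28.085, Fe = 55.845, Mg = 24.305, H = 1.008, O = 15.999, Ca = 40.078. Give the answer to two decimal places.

Formula mass = 1.30*24.305 + 3.70*55.845 + 2*40.078 + 8*28.085 + 24*15.999 + 2*1.008 = 929.051 g/mol, of which 2.016 g is H.
So H makes up 2.016/929.051 = 0.0022 of the mass, i.e. 0.22%.

0.22 mass %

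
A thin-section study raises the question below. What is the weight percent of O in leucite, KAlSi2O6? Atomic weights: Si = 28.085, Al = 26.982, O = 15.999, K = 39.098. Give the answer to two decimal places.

Molar mass of KAlSi2O6: 1×39.098 + 1×26.982 + 2×28.085 + 6×15.999 = 218.244 g/mol.
Mass of O per formula unit: 6 × 15.999 = 95.994 g.
Weight fraction O = 95.994 / 218.244 = 0.4398.

43.98 weight percent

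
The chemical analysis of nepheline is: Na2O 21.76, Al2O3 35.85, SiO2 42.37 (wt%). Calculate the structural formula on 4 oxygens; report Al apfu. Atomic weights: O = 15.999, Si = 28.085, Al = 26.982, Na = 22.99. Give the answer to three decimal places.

Na2O (M=61.979): mol = 0.35109; Na = 0.70218, O = 0.35109.
Al2O3 (M=101.961): mol = 0.35161; Al = 0.70322, O = 1.05483.
SiO2 (M=60.083): mol = 0.70519; Si = 0.70519, O = 1.41038.
ΣO = 2.81630; factor = 4/ΣO = 1.42030.
Al apfu = 0.70322 × 1.42030 = 0.999.

0.999 Al apfu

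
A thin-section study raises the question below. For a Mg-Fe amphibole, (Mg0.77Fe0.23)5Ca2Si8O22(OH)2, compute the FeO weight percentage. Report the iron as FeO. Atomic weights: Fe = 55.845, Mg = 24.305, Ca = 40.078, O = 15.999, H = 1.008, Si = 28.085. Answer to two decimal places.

9.74 wt%

Formula mass = 848.624 g/mol.
1.15 Fe → 1.1500 mol FeO per formula unit; M(FeO) = 71.844, so FeO mass = 82.621 g.
82.621/848.624 × 100 = 9.74 wt%.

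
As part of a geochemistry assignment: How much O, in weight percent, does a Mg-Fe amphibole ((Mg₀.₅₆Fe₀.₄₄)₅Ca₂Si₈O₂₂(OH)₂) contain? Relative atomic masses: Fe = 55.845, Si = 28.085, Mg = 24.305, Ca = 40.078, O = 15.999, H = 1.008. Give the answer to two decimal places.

Formula mass = 2.80·24.305 + 2.20·55.845 + 2·40.078 + 8·28.085 + 24·15.999 + 2·1.008 = 881.741 g/mol, of which 383.976 g is O.
So O makes up 383.976/881.741 = 0.4355 of the mass, i.e. 43.55%.

43.55 weight percent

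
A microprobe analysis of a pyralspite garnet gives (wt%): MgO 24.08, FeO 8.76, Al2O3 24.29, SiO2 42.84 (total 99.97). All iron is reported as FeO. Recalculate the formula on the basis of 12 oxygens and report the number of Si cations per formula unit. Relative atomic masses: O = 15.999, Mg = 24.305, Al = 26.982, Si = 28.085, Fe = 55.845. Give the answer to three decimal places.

24.08 wt% MgO ÷ 40.304 g/mol = 0.59746 mol, giving 0.59746 Mg and 0.59746 O.
8.76 wt% FeO ÷ 71.844 g/mol = 0.12193 mol, giving 0.12193 Fe and 0.12193 O.
24.29 wt% Al2O3 ÷ 101.961 g/mol = 0.23823 mol, giving 0.47646 Al and 0.71469 O.
42.84 wt% SiO2 ÷ 60.083 g/mol = 0.71301 mol, giving 0.71301 Si and 1.42602 O.
Oxygen sums to 2.86010; scaling by 12/2.86010 = 4.19566 puts the formula on 12 O.
Si: 0.71301 × 4.19566 = 2.992 atoms per formula unit.

2.992 Si apfu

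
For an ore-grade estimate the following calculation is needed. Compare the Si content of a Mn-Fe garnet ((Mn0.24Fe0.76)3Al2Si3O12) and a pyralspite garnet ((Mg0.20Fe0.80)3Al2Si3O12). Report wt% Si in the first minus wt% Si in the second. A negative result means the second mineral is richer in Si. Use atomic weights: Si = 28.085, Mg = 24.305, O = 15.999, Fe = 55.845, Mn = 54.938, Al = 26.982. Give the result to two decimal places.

Si in (Mn0.24Fe0.76)3Al2Si3O12: molar mass 497.089 g/mol; 3×28.085 = 84.255 g → 16.95 wt%.
Si in (Mg0.20Fe0.80)3Al2Si3O12: molar mass 478.818 g/mol; 3×28.085 = 84.255 g → 17.60 wt%.
Difference = 16.95 − 17.60 = -0.65 percentage points.

-0.65 percentage points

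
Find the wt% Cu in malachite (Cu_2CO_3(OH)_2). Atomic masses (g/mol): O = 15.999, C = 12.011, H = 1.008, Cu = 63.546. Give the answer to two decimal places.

M(Cu_2CO_3(OH)_2) = 221.114 g/mol.
Cu contributes 2 × 63.546 = 127.092 g per mole.
127.092/221.114 = 0.5748 → 57.48%.

57.48 mass %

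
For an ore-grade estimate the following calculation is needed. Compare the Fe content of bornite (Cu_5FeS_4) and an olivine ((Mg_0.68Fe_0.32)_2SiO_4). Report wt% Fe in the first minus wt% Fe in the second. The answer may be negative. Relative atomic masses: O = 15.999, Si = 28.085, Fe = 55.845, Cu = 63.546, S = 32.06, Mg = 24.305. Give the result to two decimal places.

M(Cu_5FeS_4) = 501.815 g/mol, so wt% Fe = 55.845/501.815 × 100 = 11.13%.
M((Mg_0.68Fe_0.32)_2SiO_4) = 160.877 g/mol, so wt% Fe = 35.741/160.877 × 100 = 22.22%.
11.13 − 22.22 = -11.09 pp.

-11.09 percentage points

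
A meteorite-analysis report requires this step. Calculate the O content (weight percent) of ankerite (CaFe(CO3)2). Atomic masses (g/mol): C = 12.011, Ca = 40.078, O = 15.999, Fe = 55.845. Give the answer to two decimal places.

M(CaFe(CO3)2) = 215.939 g/mol.
O contributes 6 × 15.999 = 95.994 g per mole.
95.994/215.939 = 0.4445 → 44.45%.

44.45 weight percent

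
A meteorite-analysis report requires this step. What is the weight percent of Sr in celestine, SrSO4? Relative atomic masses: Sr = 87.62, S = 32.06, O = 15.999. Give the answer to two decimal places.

M(SrSO4) = 183.676 g/mol.
Sr contributes 1 × 87.62 = 87.620 g per mole.
87.620/183.676 = 0.4770 → 47.70%.

47.70 mass %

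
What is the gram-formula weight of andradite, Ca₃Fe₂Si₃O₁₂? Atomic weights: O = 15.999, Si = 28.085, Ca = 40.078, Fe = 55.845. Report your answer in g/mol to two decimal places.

Ca: 3 × 40.078 = 120.2340
Fe: 2 × 55.845 = 111.6900
Si: 3 × 28.085 = 84.2550
O: 12 × 15.999 = 191.9880
Summing the contributions gives the formula mass.

508.17 g/mol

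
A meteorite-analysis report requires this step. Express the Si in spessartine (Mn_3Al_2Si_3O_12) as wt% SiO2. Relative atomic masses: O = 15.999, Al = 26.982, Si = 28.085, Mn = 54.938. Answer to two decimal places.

36.41 wt%

Molar mass of Mn_3Al_2Si_3O_12 = 3×54.938 + 2×26.982 + 3×28.085 + 12×15.999 = 495.021 g/mol.
Each formula unit contains 3 Si, equivalent to 3/1 = 3.0000 mol SiO2.
M(SiO2) = 1×28.085 + 2×15.999 = 60.083 g/mol.
Mass of SiO2 per formula unit = 3.0000 × 60.083 = 180.249 g.
SiO2 wt% = 180.249 / 495.021 × 100 = 36.41%.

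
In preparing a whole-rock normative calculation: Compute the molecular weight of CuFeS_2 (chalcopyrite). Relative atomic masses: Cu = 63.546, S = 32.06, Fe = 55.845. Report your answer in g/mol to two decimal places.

183.51 g/mol

Cu: 1 × 63.546 = 63.5460
Fe: 1 × 55.845 = 55.8450
S: 2 × 32.06 = 64.1200
Summing the contributions gives the formula mass.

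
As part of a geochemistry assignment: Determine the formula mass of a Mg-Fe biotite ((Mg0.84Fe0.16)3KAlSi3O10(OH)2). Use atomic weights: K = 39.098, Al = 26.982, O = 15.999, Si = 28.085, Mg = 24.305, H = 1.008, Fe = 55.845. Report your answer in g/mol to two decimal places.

Mg: 2.52 × 24.305 = 61.2486
Fe: 0.48 × 55.845 = 26.8056
K: 1 × 39.098 = 39.0980
Al: 1 × 26.982 = 26.9820
Si: 3 × 28.085 = 84.2550
O: 12 × 15.999 = 191.9880
H: 2 × 1.008 = 2.0160
Summing the contributions gives the formula mass.

432.39 g/mol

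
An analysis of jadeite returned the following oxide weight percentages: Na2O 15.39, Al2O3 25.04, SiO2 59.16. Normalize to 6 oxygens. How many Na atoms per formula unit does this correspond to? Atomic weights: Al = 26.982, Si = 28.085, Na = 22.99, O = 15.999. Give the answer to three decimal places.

Na2O (M=61.979): mol = 0.24831; Na = 0.49662, O = 0.24831.
Al2O3 (M=101.961): mol = 0.24558; Al = 0.49116, O = 0.73674.
SiO2 (M=60.083): mol = 0.98464; Si = 0.98464, O = 1.96928.
ΣO = 2.95433; factor = 6/ΣO = 2.03092.
Na apfu = 0.49662 × 2.03092 = 1.009.

1.009 Na apfu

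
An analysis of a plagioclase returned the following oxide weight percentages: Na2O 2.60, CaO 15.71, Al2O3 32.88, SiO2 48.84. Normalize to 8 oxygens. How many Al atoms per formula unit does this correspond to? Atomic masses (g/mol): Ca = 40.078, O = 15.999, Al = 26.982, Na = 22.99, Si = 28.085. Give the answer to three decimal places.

1.770 Al apfu

2.60 wt% Na2O ÷ 61.979 g/mol = 0.04195 mol, giving 0.08390 Na and 0.04195 O.
15.71 wt% CaO ÷ 56.077 g/mol = 0.28015 mol, giving 0.28015 Ca and 0.28015 O.
32.88 wt% Al2O3 ÷ 101.961 g/mol = 0.32248 mol, giving 0.64496 Al and 0.96744 O.
48.84 wt% SiO2 ÷ 60.083 g/mol = 0.81288 mol, giving 0.81288 Si and 1.62576 O.
Oxygen sums to 2.91530; scaling by 8/2.91530 = 2.74414 puts the formula on 8 O.
Al: 0.64496 × 2.74414 = 1.770 atoms per formula unit.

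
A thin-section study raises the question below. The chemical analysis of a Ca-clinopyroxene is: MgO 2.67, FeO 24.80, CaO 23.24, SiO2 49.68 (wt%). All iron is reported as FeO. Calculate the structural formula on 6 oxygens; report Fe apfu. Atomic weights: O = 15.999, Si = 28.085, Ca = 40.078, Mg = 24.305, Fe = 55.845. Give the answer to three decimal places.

0.835 Fe apfu

2.67 wt% MgO ÷ 40.304 g/mol = 0.06625 mol, giving 0.06625 Mg and 0.06625 O.
24.80 wt% FeO ÷ 71.844 g/mol = 0.34519 mol, giving 0.34519 Fe and 0.34519 O.
23.24 wt% CaO ÷ 56.077 g/mol = 0.41443 mol, giving 0.41443 Ca and 0.41443 O.
49.68 wt% SiO2 ÷ 60.083 g/mol = 0.82686 mol, giving 0.82686 Si and 1.65372 O.
Oxygen sums to 2.47959; scaling by 6/2.47959 = 2.41975 puts the formula on 6 O.
Fe: 0.34519 × 2.41975 = 0.835 atoms per formula unit.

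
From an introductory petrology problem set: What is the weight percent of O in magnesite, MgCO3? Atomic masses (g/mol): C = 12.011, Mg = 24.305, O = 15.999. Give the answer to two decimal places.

56.93 mass %

M(MgCO3) = 84.313 g/mol.
O contributes 3 × 15.999 = 47.997 g per mole.
47.997/84.313 = 0.5693 → 56.93%.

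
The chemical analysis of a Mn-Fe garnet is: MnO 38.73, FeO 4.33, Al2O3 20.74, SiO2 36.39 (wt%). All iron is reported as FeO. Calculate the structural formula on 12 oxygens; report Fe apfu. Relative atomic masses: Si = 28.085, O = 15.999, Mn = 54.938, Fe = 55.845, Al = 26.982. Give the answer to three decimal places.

0.298 Fe apfu

MnO (M=70.937): mol = 0.54598; Mn = 0.54598, O = 0.54598.
FeO (M=71.844): mol = 0.06027; Fe = 0.06027, O = 0.06027.
Al2O3 (M=101.961): mol = 0.20341; Al = 0.40682, O = 0.61023.
SiO2 (M=60.083): mol = 0.60566; Si = 0.60566, O = 1.21132.
ΣO = 2.42780; factor = 12/ΣO = 4.94275.
Fe apfu = 0.06027 × 4.94275 = 0.298.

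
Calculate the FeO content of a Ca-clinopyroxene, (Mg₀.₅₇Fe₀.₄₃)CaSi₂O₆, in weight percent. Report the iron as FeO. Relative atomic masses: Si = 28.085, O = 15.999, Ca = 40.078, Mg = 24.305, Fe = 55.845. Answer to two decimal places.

13.43 wt%

Molar mass of (Mg₀.₅₇Fe₀.₄₃)CaSi₂O₆ = 0.57*24.305 + 0.43*55.845 + 1*40.078 + 2*28.085 + 6*15.999 = 230.109 g/mol.
Each formula unit contains 0.43 Fe, equivalent to 0.43/1 = 0.4300 mol FeO.
M(FeO) = 1×55.845 + 1×15.999 = 71.844 g/mol.
Mass of FeO per formula unit = 0.4300 × 71.844 = 30.893 g.
FeO wt% = 30.893 / 230.109 × 100 = 13.43%.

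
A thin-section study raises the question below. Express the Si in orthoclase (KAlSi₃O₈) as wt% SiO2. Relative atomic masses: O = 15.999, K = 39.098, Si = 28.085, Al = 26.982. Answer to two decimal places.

Formula mass = 278.327 g/mol.
3 Si → 3.0000 mol SiO2 per formula unit; M(SiO2) = 60.083, so SiO2 mass = 180.249 g.
180.249/278.327 × 100 = 64.76 wt%.

64.76 wt%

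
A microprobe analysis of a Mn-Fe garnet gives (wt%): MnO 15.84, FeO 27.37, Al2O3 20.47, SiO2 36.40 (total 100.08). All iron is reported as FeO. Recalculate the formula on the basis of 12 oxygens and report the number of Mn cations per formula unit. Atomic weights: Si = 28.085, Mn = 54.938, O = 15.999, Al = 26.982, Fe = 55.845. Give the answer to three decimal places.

MnO (M=70.937): mol = 0.22330; Mn = 0.22330, O = 0.22330.
FeO (M=71.844): mol = 0.38096; Fe = 0.38096, O = 0.38096.
Al2O3 (M=101.961): mol = 0.20076; Al = 0.40152, O = 0.60228.
SiO2 (M=60.083): mol = 0.60583; Si = 0.60583, O = 1.21166.
ΣO = 2.41820; factor = 12/ΣO = 4.96237.
Mn apfu = 0.22330 × 4.96237 = 1.108.

1.108 Mn apfu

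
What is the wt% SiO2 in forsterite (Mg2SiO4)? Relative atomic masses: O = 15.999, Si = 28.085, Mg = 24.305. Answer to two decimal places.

M(Mg2SiO4) = 140.691 g/mol; M(SiO2) = 60.083 g/mol.
Moles SiO2 per formula unit = 1 Si ÷ 1 = 1.0000.
SiO2 fraction = (1.0000 × 60.083) / 140.691 = 60.083/140.691 = 0.4271.

42.71 wt%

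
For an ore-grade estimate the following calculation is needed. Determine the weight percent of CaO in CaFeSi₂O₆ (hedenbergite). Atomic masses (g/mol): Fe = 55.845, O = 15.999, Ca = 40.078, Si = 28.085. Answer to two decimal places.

22.60 wt%

Formula mass = 248.087 g/mol.
1 Ca → 1.0000 mol CaO per formula unit; M(CaO) = 56.077, so CaO mass = 56.077 g.
56.077/248.087 × 100 = 22.60 wt%.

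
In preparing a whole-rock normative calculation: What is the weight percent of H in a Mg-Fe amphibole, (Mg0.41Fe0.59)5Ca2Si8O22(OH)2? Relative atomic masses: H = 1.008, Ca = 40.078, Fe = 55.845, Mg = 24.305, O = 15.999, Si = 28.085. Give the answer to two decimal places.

0.22 wt%

Molar mass of (Mg0.41Fe0.59)5Ca2Si8O22(OH)2: 2.05*24.305 + 2.95*55.845 + 2*40.078 + 8*28.085 + 24*15.999 + 2*1.008 = 905.396 g/mol.
Mass of H per formula unit: 2 × 1.008 = 2.016 g.
Weight fraction H = 2.016 / 905.396 = 0.0022.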